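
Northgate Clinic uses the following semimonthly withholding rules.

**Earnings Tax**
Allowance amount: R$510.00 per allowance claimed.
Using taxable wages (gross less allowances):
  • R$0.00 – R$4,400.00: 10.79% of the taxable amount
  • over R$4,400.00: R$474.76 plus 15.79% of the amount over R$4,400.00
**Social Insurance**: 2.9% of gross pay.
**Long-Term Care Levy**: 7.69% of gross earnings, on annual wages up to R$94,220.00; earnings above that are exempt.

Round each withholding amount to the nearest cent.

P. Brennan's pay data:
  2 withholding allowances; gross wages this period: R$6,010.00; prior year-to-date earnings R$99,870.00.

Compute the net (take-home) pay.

R$5,267.79

Earnings Tax: taxable = R$6,010.00 − 2×R$510.00 = R$4,990.00
  R$474.76 + 15.79% × (R$4,990.00 − R$4,400.00) = R$474.76 + 15.79% × R$590.00 = R$567.92
Social Insurance: 2.9% × R$6,010.00 = R$174.29
Long-Term Care Levy: YTD R$99,870.00 ≥ cap R$94,220.00 → R$0.00
Total withheld: R$567.92 + R$174.29 + R$0.00 = R$742.21
Net pay: R$6,010.00 − R$742.21 = R$5,267.79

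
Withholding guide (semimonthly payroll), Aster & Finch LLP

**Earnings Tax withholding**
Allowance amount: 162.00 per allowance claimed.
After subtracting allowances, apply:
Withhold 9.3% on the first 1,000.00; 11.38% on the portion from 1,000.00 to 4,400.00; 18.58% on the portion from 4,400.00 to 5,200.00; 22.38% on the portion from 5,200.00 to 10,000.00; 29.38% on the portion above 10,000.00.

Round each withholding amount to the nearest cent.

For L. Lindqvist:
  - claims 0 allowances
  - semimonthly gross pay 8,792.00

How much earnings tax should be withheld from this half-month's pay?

Earnings Tax: taxable = 8,792.00
  628.56 + 22.38% × (8,792.00 − 5,200.00) = 628.56 + 22.38% × 3,592.00 = 1,432.45

1,432.45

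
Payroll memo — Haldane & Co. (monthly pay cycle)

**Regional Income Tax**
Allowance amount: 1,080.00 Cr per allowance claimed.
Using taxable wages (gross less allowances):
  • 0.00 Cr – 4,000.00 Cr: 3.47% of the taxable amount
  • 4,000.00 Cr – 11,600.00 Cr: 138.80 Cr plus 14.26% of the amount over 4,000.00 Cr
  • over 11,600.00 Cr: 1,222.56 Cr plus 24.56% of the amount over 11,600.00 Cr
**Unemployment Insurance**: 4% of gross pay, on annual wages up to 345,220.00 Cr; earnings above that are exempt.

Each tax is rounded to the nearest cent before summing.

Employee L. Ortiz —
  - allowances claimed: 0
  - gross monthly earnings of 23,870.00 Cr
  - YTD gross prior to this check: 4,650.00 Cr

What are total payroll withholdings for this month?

5,190.87 Cr

Regional Income Tax: taxable = 23,870.00 Cr
  1,222.56 Cr + 24.56% × (23,870.00 Cr − 11,600.00 Cr) = 1,222.56 Cr + 24.56% × 12,270.00 Cr = 4,236.07 Cr
Unemployment Insurance: 4% × 23,870.00 Cr = 954.80 Cr
Total: 4,236.07 Cr + 954.80 Cr = 5,190.87 Cr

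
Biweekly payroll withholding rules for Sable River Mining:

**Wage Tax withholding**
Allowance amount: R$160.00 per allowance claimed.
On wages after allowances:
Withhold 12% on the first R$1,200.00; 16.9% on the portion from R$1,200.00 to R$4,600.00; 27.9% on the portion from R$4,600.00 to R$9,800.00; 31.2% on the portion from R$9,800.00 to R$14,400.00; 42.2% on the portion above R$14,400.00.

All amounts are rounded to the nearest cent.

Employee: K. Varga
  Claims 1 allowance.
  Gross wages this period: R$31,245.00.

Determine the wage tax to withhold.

R$10,645.67

Wage Tax: taxable = R$31,245.00 − 1×R$160.00 = R$31,085.00
  R$3,604.60 + 42.2% × (R$31,085.00 − R$14,400.00) = R$3,604.60 + 42.2% × R$16,685.00 = R$10,645.67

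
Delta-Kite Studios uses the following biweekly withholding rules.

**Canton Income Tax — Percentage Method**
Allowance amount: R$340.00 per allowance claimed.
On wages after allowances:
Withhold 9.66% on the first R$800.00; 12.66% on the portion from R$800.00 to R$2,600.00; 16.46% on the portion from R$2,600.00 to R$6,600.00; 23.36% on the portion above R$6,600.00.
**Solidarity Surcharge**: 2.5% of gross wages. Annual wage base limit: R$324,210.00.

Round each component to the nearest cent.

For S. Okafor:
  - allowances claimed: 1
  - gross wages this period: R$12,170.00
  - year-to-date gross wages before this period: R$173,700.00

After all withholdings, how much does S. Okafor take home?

R$9,680.46

Canton Income Tax: taxable = R$12,170.00 − 1×R$340.00 = R$11,830.00
  R$963.56 + 23.36% × (R$11,830.00 − R$6,600.00) = R$963.56 + 23.36% × R$5,230.00 = R$2,185.29
Solidarity Surcharge: 2.5% × R$12,170.00 = R$304.25
Total withheld: R$2,185.29 + R$304.25 = R$2,489.54
Net pay: R$12,170.00 − R$2,489.54 = R$9,680.46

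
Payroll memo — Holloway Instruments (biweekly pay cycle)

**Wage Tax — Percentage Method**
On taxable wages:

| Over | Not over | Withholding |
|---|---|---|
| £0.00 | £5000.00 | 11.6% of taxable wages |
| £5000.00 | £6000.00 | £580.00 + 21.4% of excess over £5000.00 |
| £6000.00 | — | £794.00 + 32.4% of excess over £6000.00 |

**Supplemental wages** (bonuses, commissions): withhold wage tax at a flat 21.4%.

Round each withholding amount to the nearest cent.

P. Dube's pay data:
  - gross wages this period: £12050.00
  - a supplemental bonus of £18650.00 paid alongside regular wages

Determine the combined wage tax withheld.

£6745.30

Wage Tax: taxable = £12050.00
  £794.00 + 32.4% × (£12050.00 − £6000.00) = £794.00 + 32.4% × £6050.00 = £2754.20
Supplemental (21.4% flat on bonus): 21.4% × £18650.00 = £3991.10
Total wage tax: £2754.20 + £3991.10 = £6745.30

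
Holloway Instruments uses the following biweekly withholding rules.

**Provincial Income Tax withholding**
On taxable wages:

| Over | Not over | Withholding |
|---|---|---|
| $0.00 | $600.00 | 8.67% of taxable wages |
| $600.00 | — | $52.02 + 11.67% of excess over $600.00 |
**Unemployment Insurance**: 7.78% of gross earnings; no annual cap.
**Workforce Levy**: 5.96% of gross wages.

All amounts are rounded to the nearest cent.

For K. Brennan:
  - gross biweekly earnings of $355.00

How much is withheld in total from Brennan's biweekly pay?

$79.56

Provincial Income Tax: taxable = $355.00
  8.67% × $355.00 = $30.78
Unemployment Insurance: 7.78% × $355.00 = $27.62
Workforce Levy: 5.96% × $355.00 = $21.16
Total: $30.78 + $27.62 + $21.16 = $79.56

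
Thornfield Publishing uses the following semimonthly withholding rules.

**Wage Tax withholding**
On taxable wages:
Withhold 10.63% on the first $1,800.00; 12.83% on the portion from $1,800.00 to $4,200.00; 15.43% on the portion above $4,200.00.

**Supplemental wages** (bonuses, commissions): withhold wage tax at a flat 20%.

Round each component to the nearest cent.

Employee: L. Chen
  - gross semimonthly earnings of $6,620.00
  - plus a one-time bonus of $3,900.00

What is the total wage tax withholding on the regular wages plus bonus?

Wage Tax: taxable = $6,620.00
  $499.26 + 15.43% × ($6,620.00 − $4,200.00) = $499.26 + 15.43% × $2,420.00 = $872.67
Supplemental (20% flat on bonus): 20% × $3,900.00 = $780.00
Total wage tax: $872.67 + $780.00 = $1,652.67

$1,652.67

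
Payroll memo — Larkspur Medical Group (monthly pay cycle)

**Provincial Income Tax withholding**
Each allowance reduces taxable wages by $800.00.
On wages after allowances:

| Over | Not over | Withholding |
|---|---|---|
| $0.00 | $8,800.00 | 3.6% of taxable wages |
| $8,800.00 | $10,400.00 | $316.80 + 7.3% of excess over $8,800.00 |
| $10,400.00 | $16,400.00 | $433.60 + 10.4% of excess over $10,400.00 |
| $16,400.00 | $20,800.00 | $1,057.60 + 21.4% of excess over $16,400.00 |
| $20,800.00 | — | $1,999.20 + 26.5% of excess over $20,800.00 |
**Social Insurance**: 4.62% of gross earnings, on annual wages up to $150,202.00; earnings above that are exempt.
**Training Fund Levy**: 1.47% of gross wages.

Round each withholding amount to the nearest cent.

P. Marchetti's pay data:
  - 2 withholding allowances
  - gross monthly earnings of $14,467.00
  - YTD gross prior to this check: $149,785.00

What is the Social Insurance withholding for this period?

Social Insurance: cap $150,202.00 − YTD $149,785.00 = $417.00 subject; 4.62% × $417.00 = $19.27

$19.27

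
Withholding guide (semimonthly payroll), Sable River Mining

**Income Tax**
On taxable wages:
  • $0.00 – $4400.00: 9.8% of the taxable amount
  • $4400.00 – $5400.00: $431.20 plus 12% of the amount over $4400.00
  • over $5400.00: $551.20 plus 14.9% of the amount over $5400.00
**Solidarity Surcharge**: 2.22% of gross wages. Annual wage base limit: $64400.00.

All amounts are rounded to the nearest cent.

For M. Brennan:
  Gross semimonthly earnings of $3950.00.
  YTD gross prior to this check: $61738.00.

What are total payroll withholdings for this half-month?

Income Tax: taxable = $3950.00
  9.8% × $3950.00 = $387.10
Solidarity Surcharge: cap $64400.00 − YTD $61738.00 = $2662.00 subject; 2.22% × $2662.00 = $59.10
Total: $387.10 + $59.10 = $446.20

$446.20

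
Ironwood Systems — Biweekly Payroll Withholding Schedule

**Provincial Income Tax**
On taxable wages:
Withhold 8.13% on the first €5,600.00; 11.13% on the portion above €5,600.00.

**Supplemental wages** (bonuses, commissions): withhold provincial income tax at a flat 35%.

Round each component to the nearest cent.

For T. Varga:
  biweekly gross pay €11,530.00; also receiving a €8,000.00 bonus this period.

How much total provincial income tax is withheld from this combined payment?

€3,915.29

Provincial Income Tax: taxable = €11,530.00
  €455.28 + 11.13% × (€11,530.00 − €5,600.00) = €455.28 + 11.13% × €5,930.00 = €1,115.29
Supplemental (35% flat on bonus): 35% × €8,000.00 = €2,800.00
Total provincial income tax: €1,115.29 + €2,800.00 = €3,915.29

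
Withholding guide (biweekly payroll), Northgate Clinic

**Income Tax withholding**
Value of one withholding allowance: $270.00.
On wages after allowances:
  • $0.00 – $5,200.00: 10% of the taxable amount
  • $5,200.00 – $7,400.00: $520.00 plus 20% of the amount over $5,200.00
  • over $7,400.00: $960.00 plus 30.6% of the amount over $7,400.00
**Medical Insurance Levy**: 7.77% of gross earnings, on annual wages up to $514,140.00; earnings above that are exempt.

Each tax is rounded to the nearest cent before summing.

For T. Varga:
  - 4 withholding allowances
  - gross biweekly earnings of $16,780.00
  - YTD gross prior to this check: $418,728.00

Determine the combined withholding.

$4,803.61

Income Tax: taxable = $16,780.00 − 4×$270.00 = $15,700.00
  $960.00 + 30.6% × ($15,700.00 − $7,400.00) = $960.00 + 30.6% × $8,300.00 = $3,499.80
Medical Insurance Levy: 7.77% × $16,780.00 = $1,303.81
Total: $3,499.80 + $1,303.81 = $4,803.61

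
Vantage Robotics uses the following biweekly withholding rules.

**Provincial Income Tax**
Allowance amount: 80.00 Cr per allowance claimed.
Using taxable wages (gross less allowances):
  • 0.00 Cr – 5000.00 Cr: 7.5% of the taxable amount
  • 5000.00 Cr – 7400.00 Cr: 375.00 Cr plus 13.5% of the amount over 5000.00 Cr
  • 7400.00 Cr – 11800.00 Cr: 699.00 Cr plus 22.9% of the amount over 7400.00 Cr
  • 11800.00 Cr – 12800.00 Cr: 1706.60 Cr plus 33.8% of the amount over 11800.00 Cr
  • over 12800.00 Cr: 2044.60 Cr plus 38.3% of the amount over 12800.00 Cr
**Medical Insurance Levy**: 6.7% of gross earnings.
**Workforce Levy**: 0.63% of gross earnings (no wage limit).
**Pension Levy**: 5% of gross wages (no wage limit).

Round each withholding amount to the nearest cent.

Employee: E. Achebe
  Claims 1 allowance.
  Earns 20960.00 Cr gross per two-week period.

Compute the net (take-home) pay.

13236.39 Cr

Provincial Income Tax: taxable = 20960.00 Cr − 1×80.00 Cr = 20880.00 Cr
  2044.60 Cr + 38.3% × (20880.00 Cr − 12800.00 Cr) = 2044.60 Cr + 38.3% × 8080.00 Cr = 5139.24 Cr
Medical Insurance Levy: 6.7% × 20960.00 Cr = 1404.32 Cr
Workforce Levy: 0.63% × 20960.00 Cr = 132.05 Cr
Pension Levy: 5% × 20960.00 Cr = 1048.00 Cr
Total withheld: 5139.24 Cr + 1404.32 Cr + 132.05 Cr + 1048.00 Cr = 7723.61 Cr
Net pay: 20960.00 Cr − 7723.61 Cr = 13236.39 Cr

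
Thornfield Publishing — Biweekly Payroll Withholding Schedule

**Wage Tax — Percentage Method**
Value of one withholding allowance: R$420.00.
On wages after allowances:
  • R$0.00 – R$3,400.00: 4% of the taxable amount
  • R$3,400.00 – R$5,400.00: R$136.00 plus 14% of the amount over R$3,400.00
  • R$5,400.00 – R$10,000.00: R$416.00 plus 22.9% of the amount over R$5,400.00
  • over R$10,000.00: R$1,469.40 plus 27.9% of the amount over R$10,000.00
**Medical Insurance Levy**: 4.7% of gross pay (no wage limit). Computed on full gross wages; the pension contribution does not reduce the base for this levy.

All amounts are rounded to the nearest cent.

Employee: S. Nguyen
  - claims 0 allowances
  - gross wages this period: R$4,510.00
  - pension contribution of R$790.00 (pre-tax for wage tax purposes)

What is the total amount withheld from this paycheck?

Wage Tax: taxable = R$4,510.00 − R$790.00 = R$3,720.00
  R$136.00 + 14% × (R$3,720.00 − R$3,400.00) = R$136.00 + 14% × R$320.00 = R$180.80
Medical Insurance Levy: 4.7% × R$4,510.00 = R$211.97
Total: R$180.80 + R$211.97 = R$392.77

R$392.77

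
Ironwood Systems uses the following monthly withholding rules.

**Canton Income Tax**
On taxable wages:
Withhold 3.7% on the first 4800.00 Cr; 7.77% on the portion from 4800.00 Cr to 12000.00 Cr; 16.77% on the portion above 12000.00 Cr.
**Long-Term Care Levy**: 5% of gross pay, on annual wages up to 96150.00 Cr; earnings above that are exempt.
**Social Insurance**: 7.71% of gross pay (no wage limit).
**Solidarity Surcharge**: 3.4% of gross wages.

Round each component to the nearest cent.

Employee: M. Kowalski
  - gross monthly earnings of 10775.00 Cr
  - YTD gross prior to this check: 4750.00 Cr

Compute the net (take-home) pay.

Canton Income Tax: taxable = 10775.00 Cr
  177.60 Cr + 7.77% × (10775.00 Cr − 4800.00 Cr) = 177.60 Cr + 7.77% × 5975.00 Cr = 641.86 Cr
Long-Term Care Levy: 5% × 10775.00 Cr = 538.75 Cr
Social Insurance: 7.71% × 10775.00 Cr = 830.75 Cr
Solidarity Surcharge: 3.4% × 10775.00 Cr = 366.35 Cr
Total withheld: 641.86 Cr + 538.75 Cr + 830.75 Cr + 366.35 Cr = 2377.71 Cr
Net pay: 10775.00 Cr − 2377.71 Cr = 8397.29 Cr

8397.29 Cr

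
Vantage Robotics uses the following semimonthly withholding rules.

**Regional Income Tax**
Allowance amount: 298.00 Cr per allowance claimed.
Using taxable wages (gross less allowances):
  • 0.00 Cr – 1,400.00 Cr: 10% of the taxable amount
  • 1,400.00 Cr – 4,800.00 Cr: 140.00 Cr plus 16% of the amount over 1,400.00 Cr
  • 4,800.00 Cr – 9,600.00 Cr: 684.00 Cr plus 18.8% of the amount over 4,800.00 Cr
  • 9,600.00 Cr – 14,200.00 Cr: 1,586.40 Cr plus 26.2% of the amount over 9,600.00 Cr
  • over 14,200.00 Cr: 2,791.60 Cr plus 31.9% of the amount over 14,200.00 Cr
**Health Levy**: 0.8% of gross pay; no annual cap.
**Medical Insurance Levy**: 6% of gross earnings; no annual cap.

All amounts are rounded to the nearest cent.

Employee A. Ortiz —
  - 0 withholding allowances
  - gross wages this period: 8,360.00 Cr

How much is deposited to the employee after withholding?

Regional Income Tax: taxable = 8,360.00 Cr
  684.00 Cr + 18.8% × (8,360.00 Cr − 4,800.00 Cr) = 684.00 Cr + 18.8% × 3,560.00 Cr = 1,353.28 Cr
Health Levy: 0.8% × 8,360.00 Cr = 66.88 Cr
Medical Insurance Levy: 6% × 8,360.00 Cr = 501.60 Cr
Total withheld: 1,353.28 Cr + 66.88 Cr + 501.60 Cr = 1,921.76 Cr
Net pay: 8,360.00 Cr − 1,921.76 Cr = 6,438.24 Cr

6,438.24 Cr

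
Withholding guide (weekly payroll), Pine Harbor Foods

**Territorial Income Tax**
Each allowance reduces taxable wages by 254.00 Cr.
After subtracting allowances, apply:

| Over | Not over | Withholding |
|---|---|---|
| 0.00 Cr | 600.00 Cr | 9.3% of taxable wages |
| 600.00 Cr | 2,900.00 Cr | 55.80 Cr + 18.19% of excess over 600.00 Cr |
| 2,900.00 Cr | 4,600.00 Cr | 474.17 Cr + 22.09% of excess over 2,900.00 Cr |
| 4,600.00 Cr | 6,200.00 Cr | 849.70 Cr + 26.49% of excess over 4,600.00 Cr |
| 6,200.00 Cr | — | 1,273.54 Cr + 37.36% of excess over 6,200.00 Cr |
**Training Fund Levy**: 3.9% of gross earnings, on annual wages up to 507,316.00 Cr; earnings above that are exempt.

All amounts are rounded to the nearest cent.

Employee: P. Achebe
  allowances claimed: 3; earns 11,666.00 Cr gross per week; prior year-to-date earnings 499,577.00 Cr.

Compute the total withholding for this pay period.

Territorial Income Tax: taxable = 11,666.00 Cr − 3×254.00 Cr = 10,904.00 Cr
  1,273.54 Cr + 37.36% × (10,904.00 Cr − 6,200.00 Cr) = 1,273.54 Cr + 37.36% × 4,704.00 Cr = 3,030.95 Cr
Training Fund Levy: cap 507,316.00 Cr − YTD 499,577.00 Cr = 7,739.00 Cr subject; 3.9% × 7,739.00 Cr = 301.82 Cr
Total: 3,030.95 Cr + 301.82 Cr = 3,332.77 Cr

3,332.77 Cr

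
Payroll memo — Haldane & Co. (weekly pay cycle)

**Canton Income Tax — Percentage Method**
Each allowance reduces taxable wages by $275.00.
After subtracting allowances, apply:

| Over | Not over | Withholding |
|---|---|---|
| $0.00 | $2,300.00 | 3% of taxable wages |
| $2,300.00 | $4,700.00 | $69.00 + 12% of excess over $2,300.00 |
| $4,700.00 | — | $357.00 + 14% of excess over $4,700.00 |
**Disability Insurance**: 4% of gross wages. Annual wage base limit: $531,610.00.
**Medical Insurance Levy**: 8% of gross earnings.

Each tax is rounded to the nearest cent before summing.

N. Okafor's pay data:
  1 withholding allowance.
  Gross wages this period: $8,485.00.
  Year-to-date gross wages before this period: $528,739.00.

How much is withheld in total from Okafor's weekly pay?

$1,642.04

Canton Income Tax: taxable = $8,485.00 − 1×$275.00 = $8,210.00
  $357.00 + 14% × ($8,210.00 − $4,700.00) = $357.00 + 14% × $3,510.00 = $848.40
Disability Insurance: cap $531,610.00 − YTD $528,739.00 = $2,871.00 subject; 4% × $2,871.00 = $114.84
Medical Insurance Levy: 8% × $8,485.00 = $678.80
Total: $848.40 + $114.84 + $678.80 = $1,642.04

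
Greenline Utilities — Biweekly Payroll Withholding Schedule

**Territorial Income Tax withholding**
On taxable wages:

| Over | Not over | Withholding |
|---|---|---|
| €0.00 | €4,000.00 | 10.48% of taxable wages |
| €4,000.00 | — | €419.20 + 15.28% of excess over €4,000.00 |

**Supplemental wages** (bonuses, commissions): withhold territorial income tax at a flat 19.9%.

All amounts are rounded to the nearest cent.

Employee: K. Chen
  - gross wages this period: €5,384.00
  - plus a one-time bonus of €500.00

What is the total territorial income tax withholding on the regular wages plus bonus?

Territorial Income Tax: taxable = €5,384.00
  €419.20 + 15.28% × (€5,384.00 − €4,000.00) = €419.20 + 15.28% × €1,384.00 = €630.68
Supplemental (19.9% flat on bonus): 19.9% × €500.00 = €99.50
Total territorial income tax: €630.68 + €99.50 = €730.18

€730.18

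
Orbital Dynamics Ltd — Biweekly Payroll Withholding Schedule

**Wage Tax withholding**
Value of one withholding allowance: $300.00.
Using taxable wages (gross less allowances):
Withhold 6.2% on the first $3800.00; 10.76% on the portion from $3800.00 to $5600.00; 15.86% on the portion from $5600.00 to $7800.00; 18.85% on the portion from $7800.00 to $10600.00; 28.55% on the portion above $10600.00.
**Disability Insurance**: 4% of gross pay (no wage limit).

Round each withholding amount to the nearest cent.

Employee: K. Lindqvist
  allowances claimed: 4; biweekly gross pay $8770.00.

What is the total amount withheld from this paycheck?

$1092.52

Wage Tax: taxable = $8770.00 − 4×$300.00 = $7570.00
  $429.28 + 15.86% × ($7570.00 − $5600.00) = $429.28 + 15.86% × $1970.00 = $741.72
Disability Insurance: 4% × $8770.00 = $350.80
Total: $741.72 + $350.80 = $1092.52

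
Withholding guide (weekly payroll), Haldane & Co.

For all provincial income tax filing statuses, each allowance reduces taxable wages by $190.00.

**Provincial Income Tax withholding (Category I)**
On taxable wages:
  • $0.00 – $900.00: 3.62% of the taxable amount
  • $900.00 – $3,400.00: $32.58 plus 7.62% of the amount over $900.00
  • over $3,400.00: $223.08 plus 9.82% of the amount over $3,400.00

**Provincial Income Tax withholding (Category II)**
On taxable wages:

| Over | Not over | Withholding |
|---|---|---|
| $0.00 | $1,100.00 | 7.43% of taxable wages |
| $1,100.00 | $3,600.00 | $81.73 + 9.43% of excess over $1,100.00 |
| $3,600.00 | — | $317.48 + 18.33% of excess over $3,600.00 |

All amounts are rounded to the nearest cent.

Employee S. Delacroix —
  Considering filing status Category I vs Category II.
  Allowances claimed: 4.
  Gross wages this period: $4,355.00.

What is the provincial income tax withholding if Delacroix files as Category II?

$317.01

Provincial Income Tax (Category II): taxable = $4,355.00 − 4×$190.00 = $3,595.00
  $81.73 + 9.43% × ($3,595.00 − $1,100.00) = $81.73 + 9.43% × $2,495.00 = $317.01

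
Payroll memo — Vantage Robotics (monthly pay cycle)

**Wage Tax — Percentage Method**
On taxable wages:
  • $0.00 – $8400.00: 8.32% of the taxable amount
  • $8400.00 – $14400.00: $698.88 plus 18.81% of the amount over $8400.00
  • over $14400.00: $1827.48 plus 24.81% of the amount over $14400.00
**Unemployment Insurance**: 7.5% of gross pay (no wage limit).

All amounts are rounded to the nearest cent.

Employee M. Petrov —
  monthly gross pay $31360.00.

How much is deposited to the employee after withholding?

Wage Tax: taxable = $31360.00
  $1827.48 + 24.81% × ($31360.00 − $14400.00) = $1827.48 + 24.81% × $16960.00 = $6035.26
Unemployment Insurance: 7.5% × $31360.00 = $2352.00
Total withheld: $6035.26 + $2352.00 = $8387.26
Net pay: $31360.00 − $8387.26 = $22972.74

$22972.74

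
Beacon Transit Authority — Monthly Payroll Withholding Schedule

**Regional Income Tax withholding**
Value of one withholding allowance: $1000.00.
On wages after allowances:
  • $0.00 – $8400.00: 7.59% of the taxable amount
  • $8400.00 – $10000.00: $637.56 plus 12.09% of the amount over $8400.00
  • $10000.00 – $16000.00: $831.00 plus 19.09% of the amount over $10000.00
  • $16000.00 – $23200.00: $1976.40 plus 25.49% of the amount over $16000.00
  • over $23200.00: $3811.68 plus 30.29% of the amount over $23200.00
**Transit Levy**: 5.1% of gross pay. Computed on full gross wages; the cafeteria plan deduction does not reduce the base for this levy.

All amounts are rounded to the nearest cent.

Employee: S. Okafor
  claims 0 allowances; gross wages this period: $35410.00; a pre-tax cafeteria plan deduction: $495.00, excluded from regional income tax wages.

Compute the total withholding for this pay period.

$9166.06

Regional Income Tax: taxable = $35410.00 − $495.00 = $34915.00
  $3811.68 + 30.29% × ($34915.00 − $23200.00) = $3811.68 + 30.29% × $11715.00 = $7360.15
Transit Levy: 5.1% × $35410.00 = $1805.91
Total: $7360.15 + $1805.91 = $9166.06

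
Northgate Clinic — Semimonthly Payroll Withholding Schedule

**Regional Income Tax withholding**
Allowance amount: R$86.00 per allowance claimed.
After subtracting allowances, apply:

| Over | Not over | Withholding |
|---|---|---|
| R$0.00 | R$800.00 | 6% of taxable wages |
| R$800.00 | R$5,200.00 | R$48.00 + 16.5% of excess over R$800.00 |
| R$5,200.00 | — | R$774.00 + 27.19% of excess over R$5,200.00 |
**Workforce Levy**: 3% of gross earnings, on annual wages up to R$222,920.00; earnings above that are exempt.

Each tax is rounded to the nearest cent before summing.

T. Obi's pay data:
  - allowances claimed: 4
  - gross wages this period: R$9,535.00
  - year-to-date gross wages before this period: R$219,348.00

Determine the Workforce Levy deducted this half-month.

R$107.16

Workforce Levy: cap R$222,920.00 − YTD R$219,348.00 = R$3,572.00 subject; 3% × R$3,572.00 = R$107.16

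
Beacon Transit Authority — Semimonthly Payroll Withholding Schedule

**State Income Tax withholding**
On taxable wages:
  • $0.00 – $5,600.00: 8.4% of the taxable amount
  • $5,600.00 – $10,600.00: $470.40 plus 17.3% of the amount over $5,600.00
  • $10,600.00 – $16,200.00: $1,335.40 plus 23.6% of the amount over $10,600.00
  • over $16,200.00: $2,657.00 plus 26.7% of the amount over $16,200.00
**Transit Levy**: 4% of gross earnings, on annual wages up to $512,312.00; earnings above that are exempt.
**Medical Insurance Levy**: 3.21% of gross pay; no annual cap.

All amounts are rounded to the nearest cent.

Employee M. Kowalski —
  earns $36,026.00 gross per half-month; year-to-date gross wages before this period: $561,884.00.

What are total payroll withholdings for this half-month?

State Income Tax: taxable = $36,026.00
  $2,657.00 + 26.7% × ($36,026.00 − $16,200.00) = $2,657.00 + 26.7% × $19,826.00 = $7,950.54
Transit Levy: YTD $561,884.00 ≥ cap $512,312.00 → $0.00
Medical Insurance Levy: 3.21% × $36,026.00 = $1,156.43
Total: $7,950.54 + $0.00 + $1,156.43 = $9,106.97

$9,106.97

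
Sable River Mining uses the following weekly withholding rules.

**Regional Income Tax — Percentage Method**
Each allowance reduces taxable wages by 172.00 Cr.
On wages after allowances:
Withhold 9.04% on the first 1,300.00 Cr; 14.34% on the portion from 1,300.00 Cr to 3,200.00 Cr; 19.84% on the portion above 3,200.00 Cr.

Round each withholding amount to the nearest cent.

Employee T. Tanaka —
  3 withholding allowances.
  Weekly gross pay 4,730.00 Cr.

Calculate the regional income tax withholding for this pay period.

591.16 Cr

Regional Income Tax: taxable = 4,730.00 Cr − 3×172.00 Cr = 4,214.00 Cr
  389.98 Cr + 19.84% × (4,214.00 Cr − 3,200.00 Cr) = 389.98 Cr + 19.84% × 1,014.00 Cr = 591.16 Cr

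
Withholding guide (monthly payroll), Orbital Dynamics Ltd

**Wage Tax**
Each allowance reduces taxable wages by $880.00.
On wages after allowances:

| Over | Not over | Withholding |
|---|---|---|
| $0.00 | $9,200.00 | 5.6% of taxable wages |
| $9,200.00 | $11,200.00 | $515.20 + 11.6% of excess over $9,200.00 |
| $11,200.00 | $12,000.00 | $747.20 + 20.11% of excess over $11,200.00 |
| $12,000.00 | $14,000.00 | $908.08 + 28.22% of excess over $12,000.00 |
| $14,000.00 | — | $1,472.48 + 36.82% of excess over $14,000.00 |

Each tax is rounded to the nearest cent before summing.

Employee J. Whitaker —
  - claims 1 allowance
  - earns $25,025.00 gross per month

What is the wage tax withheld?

Wage Tax: taxable = $25,025.00 − 1×$880.00 = $24,145.00
  $1,472.48 + 36.82% × ($24,145.00 − $14,000.00) = $1,472.48 + 36.82% × $10,145.00 = $5,207.87

$5,207.87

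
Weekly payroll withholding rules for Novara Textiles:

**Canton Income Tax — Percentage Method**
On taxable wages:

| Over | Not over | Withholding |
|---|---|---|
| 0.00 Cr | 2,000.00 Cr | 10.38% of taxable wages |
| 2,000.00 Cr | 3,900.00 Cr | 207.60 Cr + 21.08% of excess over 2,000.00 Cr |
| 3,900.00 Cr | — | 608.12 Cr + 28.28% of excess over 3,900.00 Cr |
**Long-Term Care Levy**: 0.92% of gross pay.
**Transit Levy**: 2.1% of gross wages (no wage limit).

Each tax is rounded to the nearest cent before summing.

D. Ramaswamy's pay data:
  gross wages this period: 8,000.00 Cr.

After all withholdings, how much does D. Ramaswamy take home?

5,990.80 Cr

Canton Income Tax: taxable = 8,000.00 Cr
  608.12 Cr + 28.28% × (8,000.00 Cr − 3,900.00 Cr) = 608.12 Cr + 28.28% × 4,100.00 Cr = 1,767.60 Cr
Long-Term Care Levy: 0.92% × 8,000.00 Cr = 73.60 Cr
Transit Levy: 2.1% × 8,000.00 Cr = 168.00 Cr
Total withheld: 1,767.60 Cr + 73.60 Cr + 168.00 Cr = 2,009.20 Cr
Net pay: 8,000.00 Cr − 2,009.20 Cr = 5,990.80 Cr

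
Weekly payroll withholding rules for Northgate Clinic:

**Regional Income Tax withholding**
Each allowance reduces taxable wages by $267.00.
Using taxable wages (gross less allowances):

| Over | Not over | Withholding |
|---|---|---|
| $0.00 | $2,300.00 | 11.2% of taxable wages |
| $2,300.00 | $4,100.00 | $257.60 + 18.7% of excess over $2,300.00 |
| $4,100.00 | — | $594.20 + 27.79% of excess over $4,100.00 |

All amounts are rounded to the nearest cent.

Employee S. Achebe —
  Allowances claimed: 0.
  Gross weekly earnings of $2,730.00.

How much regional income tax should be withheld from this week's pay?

$338.01

Regional Income Tax: taxable = $2,730.00
  $257.60 + 18.7% × ($2,730.00 − $2,300.00) = $257.60 + 18.7% × $430.00 = $338.01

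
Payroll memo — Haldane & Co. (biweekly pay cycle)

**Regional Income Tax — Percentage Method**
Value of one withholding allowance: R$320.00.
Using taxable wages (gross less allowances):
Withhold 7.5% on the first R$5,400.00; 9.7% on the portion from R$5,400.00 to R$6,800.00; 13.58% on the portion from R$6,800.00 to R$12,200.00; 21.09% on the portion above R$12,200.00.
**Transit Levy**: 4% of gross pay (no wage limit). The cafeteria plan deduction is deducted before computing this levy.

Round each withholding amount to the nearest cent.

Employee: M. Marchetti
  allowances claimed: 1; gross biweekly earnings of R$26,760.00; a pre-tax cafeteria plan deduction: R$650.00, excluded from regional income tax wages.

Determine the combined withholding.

Regional Income Tax: taxable = R$26,760.00 − R$650.00 − 1×R$320.00 = R$25,790.00
  R$1,274.12 + 21.09% × (R$25,790.00 − R$12,200.00) = R$1,274.12 + 21.09% × R$13,590.00 = R$4,140.25
Transit Levy: 4% × R$26,110.00 = R$1,044.40
Total: R$4,140.25 + R$1,044.40 = R$5,184.65

R$5,184.65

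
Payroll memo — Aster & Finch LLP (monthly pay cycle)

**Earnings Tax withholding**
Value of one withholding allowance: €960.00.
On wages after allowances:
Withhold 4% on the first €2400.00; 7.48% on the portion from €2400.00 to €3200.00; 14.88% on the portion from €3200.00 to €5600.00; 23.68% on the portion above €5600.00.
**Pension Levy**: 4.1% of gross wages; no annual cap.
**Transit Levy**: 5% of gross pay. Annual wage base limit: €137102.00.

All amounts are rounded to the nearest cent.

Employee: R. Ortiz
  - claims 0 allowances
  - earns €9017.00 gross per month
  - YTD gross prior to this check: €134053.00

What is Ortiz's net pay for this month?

€7172.74

Earnings Tax: taxable = €9017.00
  €512.96 + 23.68% × (€9017.00 − €5600.00) = €512.96 + 23.68% × €3417.00 = €1322.11
Pension Levy: 4.1% × €9017.00 = €369.70
Transit Levy: cap €137102.00 − YTD €134053.00 = €3049.00 subject; 5% × €3049.00 = €152.45
Total withheld: €1322.11 + €369.70 + €152.45 = €1844.26
Net pay: €9017.00 − €1844.26 = €7172.74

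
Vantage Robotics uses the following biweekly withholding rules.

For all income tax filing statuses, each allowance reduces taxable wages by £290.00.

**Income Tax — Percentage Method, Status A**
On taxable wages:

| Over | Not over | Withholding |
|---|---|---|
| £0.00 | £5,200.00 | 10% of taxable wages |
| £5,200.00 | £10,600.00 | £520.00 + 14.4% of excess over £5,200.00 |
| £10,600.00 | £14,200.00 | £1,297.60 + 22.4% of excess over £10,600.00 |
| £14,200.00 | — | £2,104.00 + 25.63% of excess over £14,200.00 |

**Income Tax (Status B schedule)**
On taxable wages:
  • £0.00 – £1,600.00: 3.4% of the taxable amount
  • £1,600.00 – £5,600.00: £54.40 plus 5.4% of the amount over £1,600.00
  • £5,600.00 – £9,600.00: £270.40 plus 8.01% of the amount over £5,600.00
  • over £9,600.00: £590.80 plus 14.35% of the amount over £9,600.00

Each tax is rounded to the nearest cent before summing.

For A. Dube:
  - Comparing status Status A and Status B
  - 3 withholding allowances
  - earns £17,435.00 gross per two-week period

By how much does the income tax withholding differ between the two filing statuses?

£1,119.87

Income Tax (Status A): taxable = £17,435.00 − 3×£290.00 = £16,565.00
  £2,104.00 + 25.63% × (£16,565.00 − £14,200.00) = £2,104.00 + 25.63% × £2,365.00 = £2,710.15
Income Tax (Status B): taxable = £17,435.00 − 3×£290.00 = £16,565.00
  £590.80 + 14.35% × (£16,565.00 − £9,600.00) = £590.80 + 14.35% × £6,965.00 = £1,590.28
Difference: |£2,710.15 − £1,590.28| = £1,119.87 (higher under Status A)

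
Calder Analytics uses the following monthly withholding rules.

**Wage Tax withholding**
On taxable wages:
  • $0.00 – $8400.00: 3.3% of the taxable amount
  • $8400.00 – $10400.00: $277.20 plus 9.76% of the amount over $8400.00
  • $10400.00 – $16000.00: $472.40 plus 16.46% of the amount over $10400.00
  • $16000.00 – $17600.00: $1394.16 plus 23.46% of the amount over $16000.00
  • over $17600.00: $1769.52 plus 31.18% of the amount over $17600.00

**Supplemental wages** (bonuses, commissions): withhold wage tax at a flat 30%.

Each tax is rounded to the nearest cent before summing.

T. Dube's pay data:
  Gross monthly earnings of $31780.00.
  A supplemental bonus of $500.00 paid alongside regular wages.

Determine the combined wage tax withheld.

Wage Tax: taxable = $31780.00
  $1769.52 + 31.18% × ($31780.00 − $17600.00) = $1769.52 + 31.18% × $14180.00 = $6190.84
Supplemental (30% flat on bonus): 30% × $500.00 = $150.00
Total wage tax: $6190.84 + $150.00 = $6340.84

$6340.84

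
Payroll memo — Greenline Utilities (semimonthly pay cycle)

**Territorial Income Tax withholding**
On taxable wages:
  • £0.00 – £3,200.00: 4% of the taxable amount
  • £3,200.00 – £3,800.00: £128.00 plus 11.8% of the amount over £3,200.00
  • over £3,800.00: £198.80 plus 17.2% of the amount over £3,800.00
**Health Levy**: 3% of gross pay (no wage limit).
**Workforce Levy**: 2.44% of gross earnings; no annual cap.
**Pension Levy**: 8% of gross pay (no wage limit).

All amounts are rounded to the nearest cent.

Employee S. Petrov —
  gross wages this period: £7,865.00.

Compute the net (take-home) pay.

Territorial Income Tax: taxable = £7,865.00
  £198.80 + 17.2% × (£7,865.00 − £3,800.00) = £198.80 + 17.2% × £4,065.00 = £897.98
Health Levy: 3% × £7,865.00 = £235.95
Workforce Levy: 2.44% × £7,865.00 = £191.91
Pension Levy: 8% × £7,865.00 = £629.20
Total withheld: £897.98 + £235.95 + £191.91 + £629.20 = £1,955.04
Net pay: £7,865.00 − £1,955.04 = £5,909.96

£5,909.96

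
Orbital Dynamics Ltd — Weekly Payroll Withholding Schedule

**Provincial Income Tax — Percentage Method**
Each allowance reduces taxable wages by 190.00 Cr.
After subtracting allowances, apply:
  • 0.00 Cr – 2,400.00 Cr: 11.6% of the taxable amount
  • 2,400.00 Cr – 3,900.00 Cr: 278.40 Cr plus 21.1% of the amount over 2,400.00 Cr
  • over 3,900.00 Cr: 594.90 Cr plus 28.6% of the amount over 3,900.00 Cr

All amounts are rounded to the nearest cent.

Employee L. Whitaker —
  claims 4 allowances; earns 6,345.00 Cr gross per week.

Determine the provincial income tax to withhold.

Provincial Income Tax: taxable = 6,345.00 Cr − 4×190.00 Cr = 5,585.00 Cr
  594.90 Cr + 28.6% × (5,585.00 Cr − 3,900.00 Cr) = 594.90 Cr + 28.6% × 1,685.00 Cr = 1,076.81 Cr

1,076.81 Cr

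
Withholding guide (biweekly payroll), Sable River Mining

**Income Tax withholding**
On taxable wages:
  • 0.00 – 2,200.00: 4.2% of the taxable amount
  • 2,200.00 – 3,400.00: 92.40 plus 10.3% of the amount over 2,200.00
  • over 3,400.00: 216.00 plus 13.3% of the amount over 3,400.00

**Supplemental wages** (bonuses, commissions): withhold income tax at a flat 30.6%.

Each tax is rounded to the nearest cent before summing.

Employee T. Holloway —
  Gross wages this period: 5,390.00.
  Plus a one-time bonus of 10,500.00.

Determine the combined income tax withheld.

3,693.67

Income Tax: taxable = 5,390.00
  216.00 + 13.3% × (5,390.00 − 3,400.00) = 216.00 + 13.3% × 1,990.00 = 480.67
Supplemental (30.6% flat on bonus): 30.6% × 10,500.00 = 3,213.00
Total income tax: 480.67 + 3,213.00 = 3,693.67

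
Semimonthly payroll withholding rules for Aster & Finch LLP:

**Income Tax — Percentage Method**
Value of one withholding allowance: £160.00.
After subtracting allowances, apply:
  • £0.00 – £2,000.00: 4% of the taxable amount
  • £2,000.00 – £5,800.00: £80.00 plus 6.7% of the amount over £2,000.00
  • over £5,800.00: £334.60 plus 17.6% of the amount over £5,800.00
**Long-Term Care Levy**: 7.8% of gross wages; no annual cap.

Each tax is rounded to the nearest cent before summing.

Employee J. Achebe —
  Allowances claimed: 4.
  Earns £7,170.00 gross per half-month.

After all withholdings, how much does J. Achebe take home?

£6,147.66

Income Tax: taxable = £7,170.00 − 4×£160.00 = £6,530.00
  £334.60 + 17.6% × (£6,530.00 − £5,800.00) = £334.60 + 17.6% × £730.00 = £463.08
Long-Term Care Levy: 7.8% × £7,170.00 = £559.26
Total withheld: £463.08 + £559.26 = £1,022.34
Net pay: £7,170.00 − £1,022.34 = £6,147.66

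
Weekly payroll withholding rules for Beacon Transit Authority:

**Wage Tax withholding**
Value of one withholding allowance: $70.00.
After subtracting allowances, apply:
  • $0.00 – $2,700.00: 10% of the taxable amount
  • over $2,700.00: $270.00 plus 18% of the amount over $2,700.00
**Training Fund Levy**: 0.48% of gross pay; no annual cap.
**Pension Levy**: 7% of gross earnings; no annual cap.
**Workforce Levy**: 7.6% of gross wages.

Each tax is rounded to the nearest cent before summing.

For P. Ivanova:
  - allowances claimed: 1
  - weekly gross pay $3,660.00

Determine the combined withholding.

$982.13

Wage Tax: taxable = $3,660.00 − 1×$70.00 = $3,590.00
  $270.00 + 18% × ($3,590.00 − $2,700.00) = $270.00 + 18% × $890.00 = $430.20
Training Fund Levy: 0.48% × $3,660.00 = $17.57
Pension Levy: 7% × $3,660.00 = $256.20
Workforce Levy: 7.6% × $3,660.00 = $278.16
Total: $430.20 + $17.57 + $256.20 + $278.16 = $982.13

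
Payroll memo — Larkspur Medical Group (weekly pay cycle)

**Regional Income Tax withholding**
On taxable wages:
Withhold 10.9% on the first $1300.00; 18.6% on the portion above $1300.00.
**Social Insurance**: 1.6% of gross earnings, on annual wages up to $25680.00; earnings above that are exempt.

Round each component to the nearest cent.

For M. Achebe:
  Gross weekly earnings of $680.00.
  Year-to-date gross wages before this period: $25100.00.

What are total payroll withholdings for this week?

$83.40

Regional Income Tax: taxable = $680.00
  10.9% × $680.00 = $74.12
Social Insurance: cap $25680.00 − YTD $25100.00 = $580.00 subject; 1.6% × $580.00 = $9.28
Total: $74.12 + $9.28 = $83.40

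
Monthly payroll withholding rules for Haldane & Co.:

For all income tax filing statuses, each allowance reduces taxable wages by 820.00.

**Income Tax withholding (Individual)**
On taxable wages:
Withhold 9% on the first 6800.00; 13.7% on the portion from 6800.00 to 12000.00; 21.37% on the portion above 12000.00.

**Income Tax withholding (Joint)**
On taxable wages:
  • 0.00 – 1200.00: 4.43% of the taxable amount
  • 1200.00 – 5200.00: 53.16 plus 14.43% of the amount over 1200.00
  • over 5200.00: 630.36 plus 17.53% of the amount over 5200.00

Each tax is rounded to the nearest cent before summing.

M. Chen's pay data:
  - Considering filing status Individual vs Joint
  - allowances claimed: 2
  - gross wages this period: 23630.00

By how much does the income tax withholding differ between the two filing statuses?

114.39

Income Tax (Individual): taxable = 23630.00 − 2×820.00 = 21990.00
  1324.40 + 21.37% × (21990.00 − 12000.00) = 1324.40 + 21.37% × 9990.00 = 3459.26
Income Tax (Joint): taxable = 23630.00 − 2×820.00 = 21990.00
  630.36 + 17.53% × (21990.00 − 5200.00) = 630.36 + 17.53% × 16790.00 = 3573.65
Difference: |3459.26 − 3573.65| = 114.39 (higher under Joint)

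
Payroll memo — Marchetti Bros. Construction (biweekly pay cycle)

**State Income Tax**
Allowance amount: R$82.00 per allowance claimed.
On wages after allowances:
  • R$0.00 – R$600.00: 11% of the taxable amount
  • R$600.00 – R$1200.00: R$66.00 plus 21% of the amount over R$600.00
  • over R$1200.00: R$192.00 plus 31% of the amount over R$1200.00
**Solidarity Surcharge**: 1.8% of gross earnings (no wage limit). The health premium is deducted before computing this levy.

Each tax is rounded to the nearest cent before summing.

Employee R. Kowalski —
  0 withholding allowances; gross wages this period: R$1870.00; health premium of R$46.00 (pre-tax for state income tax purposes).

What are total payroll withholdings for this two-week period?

State Income Tax: taxable = R$1870.00 − R$46.00 = R$1824.00
  R$192.00 + 31% × (R$1824.00 − R$1200.00) = R$192.00 + 31% × R$624.00 = R$385.44
Solidarity Surcharge: 1.8% × R$1824.00 = R$32.83
Total: R$385.44 + R$32.83 = R$418.27

R$418.27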